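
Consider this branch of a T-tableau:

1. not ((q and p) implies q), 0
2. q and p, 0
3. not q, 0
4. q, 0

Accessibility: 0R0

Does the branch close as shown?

Both q and not q appear at 0.

Closed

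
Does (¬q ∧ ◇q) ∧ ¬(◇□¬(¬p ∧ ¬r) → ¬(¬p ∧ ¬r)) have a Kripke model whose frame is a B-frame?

1. (¬q ∧ ◇q) ∧ ¬(◇□¬(¬p ∧ ¬r) → ¬(¬p ∧ ¬r)), w0
2. ¬q ∧ ◇q, w0
3. ¬(◇□¬(¬p ∧ ¬r) → ¬(¬p ∧ ¬r)), w0
4. ¬q, w0
5. ◇q, w0
6. ◇□¬(¬p ∧ ¬r), w0
7. ¬p ∧ ¬r, w0
8. ¬p, w0
9. ¬r, w0
10. q, w1
11. □¬(¬p ∧ ¬r), w2
12. ¬(¬p ∧ ¬r), w0
13. ¬(¬p ∧ ¬r), w2
14. r, w0
Accessibility: w0Rw0, w0Rw1, w0Rw2, w1Rw0, w1Rw1, w2Rw0, w2Rw2
Branch closes: r and ¬r both at w0.
Every branch closes; the branch above is one of them.

Unsatisfiable (every branch closes)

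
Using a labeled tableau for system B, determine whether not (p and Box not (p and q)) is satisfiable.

Satisfiable (open branch found)

1. not (p and Box not (p and q)), 0
2. not Box not (p and q), 0
3. p and q, 1
4. p, 1
5. q, 1
Accessibility: 0R0, 0R1, 1R0, 1R1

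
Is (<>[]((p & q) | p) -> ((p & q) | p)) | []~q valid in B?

Valid

Tableau for the negation ~((<>[]((p & q) | p) -> ((p & q) | p)) | []~q):
1. ~((<>[]((p & q) | p) -> ((p & q) | p)) | []~q), 0
2. ~(<>[]((p & q) | p) -> ((p & q) | p)), 0
3. ~[]~q, 0
4. <>[]((p & q) | p), 0
5. ~((p & q) | p), 0
6. ~(p & q), 0
7. ~p, 0
8. ~q, 0
9. q, 1
10. []((p & q) | p), 2
11. (p & q) | p, 0
12. (p & q) | p, 2
13. p & q, 0
14. p, 0
15. q, 0
Accessibility: 0R0, 0R1, 0R2, 1R0, 1R1, 2R0, 2R2
Branch closes: p and ~p both at 0.
Every branch of the negation's tableau closes; the branch above is one of them.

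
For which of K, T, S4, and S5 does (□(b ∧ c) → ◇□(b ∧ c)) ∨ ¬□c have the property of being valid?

K-tableau for the negation ¬((□(b ∧ c) → ◇□(b ∧ c)) ∨ ¬□c):
1. ¬((□(b ∧ c) → ◇□(b ∧ c)) ∨ ¬□c), 0
2. ¬(□(b ∧ c) → ◇□(b ∧ c)), 0
3. □c, 0
4. □(b ∧ c), 0
5. ¬◇□(b ∧ c), 0
Complete open branch: countermodel on a K-frame, so not valid in K.
T-tableau for the negation ¬((□(b ∧ c) → ◇□(b ∧ c)) ∨ ¬□c):
1. ¬((□(b ∧ c) → ◇□(b ∧ c)) ∨ ¬□c), 0
2. ¬(□(b ∧ c) → ◇□(b ∧ c)), 0
3. □c, 0
4. □(b ∧ c), 0
5. ¬◇□(b ∧ c), 0
6. c, 0
7. b ∧ c, 0
8. b, 0
9. ¬□(b ∧ c), 0
10. ¬(b ∧ c), 1
11. c, 1
12. b ∧ c, 1
13. b, 1
14. ¬□(b ∧ c), 1
15. ¬c, 1
Accessibility: 0R0, 0R1, 1R1
Branch closes: c and ¬c both at 1.
Every branch closes (one shown): valid in T, hence also in S4, S5 (every theorem of T is a theorem of S4 and S5).

T, S4, S5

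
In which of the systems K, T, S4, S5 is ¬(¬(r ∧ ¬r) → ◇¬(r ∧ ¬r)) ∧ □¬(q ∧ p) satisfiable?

K

T-tableau for the formula:
1. ¬(¬(r ∧ ¬r) → ◇¬(r ∧ ¬r)) ∧ □¬(q ∧ p), u
2. ¬(¬(r ∧ ¬r) → ◇¬(r ∧ ¬r)), u
3. □¬(q ∧ p), u
4. ¬(r ∧ ¬r), u
5. ¬◇¬(r ∧ ¬r), u
6. ¬(q ∧ p), u
7. r ∧ ¬r, u
8. r, u
9. ¬r, u
Accessibility: uRu
Branch closes: r and ¬r both at u.
Every branch closes (one shown): unsatisfiable in T, hence also in S4, S5 (every S4/S5-frame is a T-frame).
K-tableau for the formula:
1. ¬(¬(r ∧ ¬r) → ◇¬(r ∧ ¬r)) ∧ □¬(q ∧ p), u
2. ¬(¬(r ∧ ¬r) → ◇¬(r ∧ ¬r)), u
3. □¬(q ∧ p), u
4. ¬(r ∧ ¬r), u
5. ¬◇¬(r ∧ ¬r), u
6. r, u
Complete open branch: satisfiable in K.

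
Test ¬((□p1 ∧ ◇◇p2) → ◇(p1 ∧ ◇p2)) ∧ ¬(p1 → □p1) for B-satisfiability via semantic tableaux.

Unsatisfiable

1. ¬((□p1 ∧ ◇◇p2) → ◇(p1 ∧ ◇p2)) ∧ ¬(p1 → □p1), 0
2. ¬((□p1 ∧ ◇◇p2) → ◇(p1 ∧ ◇p2)), 0
3. ¬(p1 → □p1), 0
4. □p1 ∧ ◇◇p2, 0
5. ¬◇(p1 ∧ ◇p2), 0
6. p1, 0
7. ¬□p1, 0
8. □p1, 0
9. ◇◇p2, 0
10. ¬(p1 ∧ ◇p2), 0
11. ¬◇p2, 0
12. ¬p2, 0
13. ¬p1, 1
14. ¬(p1 ∧ ◇p2), 1
15. p1, 1
Accessibility: 0R0, 0R1, 1R0, 1R1
Branch closes: p1 and ¬p1 both at 1.
All branches of the tableau close; one closing branch shown above.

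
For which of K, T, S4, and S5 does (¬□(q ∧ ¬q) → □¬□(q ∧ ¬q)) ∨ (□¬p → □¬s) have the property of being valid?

T, S4, S5

T-tableau for the negation ¬((¬□(q ∧ ¬q) → □¬□(q ∧ ¬q)) ∨ (□¬p → □¬s)):
1. ¬((¬□(q ∧ ¬q) → □¬□(q ∧ ¬q)) ∨ (□¬p → □¬s)), u
2. ¬(¬□(q ∧ ¬q) → □¬□(q ∧ ¬q)), u   [¬∨-rule on 1]
3. ¬(□¬p → □¬s), u   [¬∨-rule on 1]
4. ¬□(q ∧ ¬q), u   [¬→-rule on 2]
5. ¬□¬□(q ∧ ¬q), u   [¬→-rule on 2]
6. □¬p, u   [¬→-rule on 3]
7. ¬□¬s, u   [¬→-rule on 3]
8. ¬p, u   [□-rule on 6 via uRu]
9. ¬(q ∧ ¬q), v   [¬□-rule on 4: fresh world v, uRv]
10. ¬p, v   [□-rule on 6 via uRv]
11. q, v   [¬∧-rule on 9 (branches; this branch)]
12. □(q ∧ ¬q), w   [¬□-rule on 5: fresh world w, uRw]
13. ¬p, w   [□-rule on 6 via uRw]
14. q ∧ ¬q, w   [□-rule on 12 via wRw]
15. q, w   [∧-rule on 14]
16. ¬q, w   [∧-rule on 14]
Accessibility: uRu, uRv, uRw, vRv, wRw
Branch closes: q and ¬q both at w.
Every branch closes (one shown): valid in T, hence also in S4, S5 (every theorem of T is a theorem of S4 and S5).
K-tableau for the negation ¬((¬□(q ∧ ¬q) → □¬□(q ∧ ¬q)) ∨ (□¬p → □¬s)):
1. ¬((¬□(q ∧ ¬q) → □¬□(q ∧ ¬q)) ∨ (□¬p → □¬s)), u
2. ¬(¬□(q ∧ ¬q) → □¬□(q ∧ ¬q)), u   [¬∨-rule on 1]
3. ¬(□¬p → □¬s), u   [¬∨-rule on 1]
4. ¬□(q ∧ ¬q), u   [¬→-rule on 2]
5. ¬□¬□(q ∧ ¬q), u   [¬→-rule on 2]
6. □¬p, u   [¬→-rule on 3]
7. ¬□¬s, u   [¬→-rule on 3]
8. ¬(q ∧ ¬q), v   [¬□-rule on 4: fresh world v, uRv]
9. ¬p, v   [□-rule on 6 via uRv]
10. q, v   [¬∧-rule on 8 (branches; this branch)]
11. □(q ∧ ¬q), w   [¬□-rule on 5: fresh world w, uRw]
12. ¬p, w   [□-rule on 6 via uRw]
13. s, x   [¬□-rule on 7: fresh world x, uRx]
14. ¬p, x   [□-rule on 6 via uRx]
Accessibility: uRv, uRw, uRx
Complete open branch: countermodel on a K-frame, so not valid in K.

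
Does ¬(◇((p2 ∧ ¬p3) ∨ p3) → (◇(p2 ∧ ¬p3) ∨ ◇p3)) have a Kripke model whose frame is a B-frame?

Unsatisfiable (every branch closes)

1. ¬(◇((p2 ∧ ¬p3) ∨ p3) → (◇(p2 ∧ ¬p3) ∨ ◇p3)), 0
2. ◇((p2 ∧ ¬p3) ∨ p3), 0
3. ¬(◇(p2 ∧ ¬p3) ∨ ◇p3), 0
4. ¬◇(p2 ∧ ¬p3), 0
5. ¬◇p3, 0
6. ¬(p2 ∧ ¬p3), 0
7. ¬p3, 0
8. ¬p2, 0
9. (p2 ∧ ¬p3) ∨ p3, 1
10. ¬(p2 ∧ ¬p3), 1
11. ¬p3, 1
12. p2 ∧ ¬p3, 1
13. p2, 1
14. p3, 1
Accessibility: 0R0, 0R1, 1R0, 1R1
Branch closes: p3 and ¬p3 both at 1.
(One branch shown.) All branches close.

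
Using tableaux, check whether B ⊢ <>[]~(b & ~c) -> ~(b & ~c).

Valid

Tableau for the negation ~(<>[]~(b & ~c) -> ~(b & ~c)):
1. ~(<>[]~(b & ~c) -> ~(b & ~c)), 0
2. <>[]~(b & ~c), 0   [~->-rule on 1]
3. b & ~c, 0   [~->-rule on 1]
4. b, 0   [&-rule on 3]
5. ~c, 0   [&-rule on 3]
6. []~(b & ~c), 1   [<>-rule on 2: fresh world 1, 0R1]
7. ~(b & ~c), 0   [[]-rule on 6 via 1R0]
8. ~(b & ~c), 1   [[]-rule on 6 via 1R1]
9. c, 0   [~&-rule on 7 (branches; this branch)]
Accessibility: 0R0, 0R1, 1R0, 1R1
Branch closes: c and ~c both at 0.
Every branch of the negation's tableau closes; the branch above is one of them.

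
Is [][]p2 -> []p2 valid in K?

Not valid

Tableau for the negation ~([][]p2 -> []p2):
1. ~([][]p2 -> []p2), w0
2. [][]p2, w0
3. ~[]p2, w0
4. ~p2, w1
5. []p2, w1
Accessibility: w0Rw1
The negation has an open branch (countermodel exists).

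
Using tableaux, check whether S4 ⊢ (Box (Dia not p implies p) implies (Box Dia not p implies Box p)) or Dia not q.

Valid in S4

Tableau for the negation not ((Box (Dia not p implies p) implies (Box Dia not p implies Box p)) or Dia not q):
1. not ((Box (Dia not p implies p) implies (Box Dia not p implies Box p)) or Dia not q), 0
2. not (Box (Dia not p implies p) implies (Box Dia not p implies Box p)), 0   [neg-or-rule on 1]
3. not Dia not q, 0   [neg-or-rule on 1]
4. Box (Dia not p implies p), 0   [neg-implies-rule on 2]
5. not (Box Dia not p implies Box p), 0   [neg-implies-rule on 2]
6. Box Dia not p, 0   [neg-implies-rule on 5]
7. not Box p, 0   [neg-implies-rule on 5]
8. q, 0   [neg-Dia-rule on 3 via 0R0]
9. Dia not p implies p, 0   [Box-rule on 4 via 0R0]
10. Dia not p, 0   [Box-rule on 6 via 0R0]
11. p, 0   [implies-rule on 9 (branches; this branch)]
12. not p, 1   [neg-Box-rule on 7: fresh world 1, 0R1]
13. q, 1   [neg-Dia-rule on 3 via 0R1]
14. Dia not p implies p, 1   [Box-rule on 4 via 0R1]
15. Dia not p, 1   [Box-rule on 6 via 0R1]
16. not Dia not p, 1   [implies-rule on 14 (branches; this branch)]
17. p, 1   [neg-Dia-rule on 16 via 1R1]
Accessibility: 0R0, 0R1, 1R1
Branch closes: p and not p both at 1.
All branches of the negation close; one closing branch shown above.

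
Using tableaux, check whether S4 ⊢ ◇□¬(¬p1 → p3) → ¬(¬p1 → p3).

No, not valid

Tableau for the negation ¬(◇□¬(¬p1 → p3) → ¬(¬p1 → p3)):
1. ¬(◇□¬(¬p1 → p3) → ¬(¬p1 → p3)), 0
2. ◇□¬(¬p1 → p3), 0   [¬→-rule on 1]
3. ¬p1 → p3, 0   [¬→-rule on 1]
4. p3, 0   [→-rule on 3 (branches; this branch)]
5. □¬(¬p1 → p3), 1   [◇-rule on 2: fresh world 1, 0R1]
6. ¬(¬p1 → p3), 1   [□-rule on 5 via 1R1]
7. ¬p1, 1   [¬→-rule on 6]
8. ¬p3, 1   [¬→-rule on 6]
Accessibility: 0R0, 0R1, 1R1
The negation has an open branch (countermodel exists).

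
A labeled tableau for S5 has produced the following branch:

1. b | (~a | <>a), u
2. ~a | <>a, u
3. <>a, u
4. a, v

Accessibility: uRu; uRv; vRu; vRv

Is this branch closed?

No, open

No world carries both an atom and its negation.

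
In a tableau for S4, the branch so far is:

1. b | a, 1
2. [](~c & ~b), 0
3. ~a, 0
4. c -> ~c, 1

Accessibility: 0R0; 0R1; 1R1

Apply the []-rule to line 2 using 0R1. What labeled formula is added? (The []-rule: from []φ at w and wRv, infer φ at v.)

~c & ~b, 1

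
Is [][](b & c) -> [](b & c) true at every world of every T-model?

Yes, valid

Tableau for the negation ~([][](b & c) -> [](b & c)):
1. ~([][](b & c) -> [](b & c)), 0
2. [][](b & c), 0
3. ~[](b & c), 0
4. [](b & c), 0
5. b & c, 0
6. b, 0
7. c, 0
8. ~(b & c), 1
9. [](b & c), 1
10. b & c, 1
11. b, 1
12. c, 1
13. ~c, 1
Accessibility: 0R0, 0R1, 1R1
Branch closes: c and ~c both at 1.
Every branch of the negation's tableau closes; the branch above is one of them.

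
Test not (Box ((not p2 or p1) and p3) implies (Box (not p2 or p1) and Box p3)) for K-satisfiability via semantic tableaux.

1. not (Box ((not p2 or p1) and p3) implies (Box (not p2 or p1) and Box p3)), w0
2. Box ((not p2 or p1) and p3), w0
3. not (Box (not p2 or p1) and Box p3), w0
4. not Box (not p2 or p1), w0
5. not (not p2 or p1), w1
6. p2, w1
7. not p1, w1
8. (not p2 or p1) and p3, w1
9. not p2 or p1, w1
10. p3, w1
11. p1, w1
Accessibility: w0Rw1
Branch closes: p1 and not p1 both at w1.
Every branch closes; the branch above is one of them.

No, unsatisfiable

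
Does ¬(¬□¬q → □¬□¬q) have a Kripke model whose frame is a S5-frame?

1. ¬(¬□¬q → □¬□¬q), 0
2. ¬□¬q, 0
3. ¬□¬□¬q, 0
4. q, 1
5. □¬q, 2
6. ¬q, 0
7. ¬q, 1
Accessibility: 0R0, 0R1, 0R2, 1R0, 1R1, 1R2, 2R0, 2R1, 2R2
Branch closes: q and ¬q both at 1.
(One branch shown.) All branches close.

Unsatisfiable (every branch closes)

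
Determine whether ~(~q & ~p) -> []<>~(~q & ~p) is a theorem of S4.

No, not valid

Tableau for the negation ~(~(~q & ~p) -> []<>~(~q & ~p)):
1. ~(~(~q & ~p) -> []<>~(~q & ~p)), w0
2. ~(~q & ~p), w0
3. ~[]<>~(~q & ~p), w0
4. p, w0
5. ~<>~(~q & ~p), w1
6. ~q & ~p, w1
7. ~q, w1
8. ~p, w1
Accessibility: w0Rw0, w0Rw1, w1Rw1
The negation has an open branch (countermodel exists).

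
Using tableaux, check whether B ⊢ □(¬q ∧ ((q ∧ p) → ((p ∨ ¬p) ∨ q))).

No, not valid

Tableau for the negation ¬□(¬q ∧ ((q ∧ p) → ((p ∨ ¬p) ∨ q))):
1. ¬□(¬q ∧ ((q ∧ p) → ((p ∨ ¬p) ∨ q))), u
2. ¬(¬q ∧ ((q ∧ p) → ((p ∨ ¬p) ∨ q))), v
3. q, v
Accessibility: uRu, uRv, vRu, vRv
The negation has an open branch (countermodel exists).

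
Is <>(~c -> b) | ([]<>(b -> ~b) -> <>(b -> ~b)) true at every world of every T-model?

Yes, valid

Tableau for the negation ~(<>(~c -> b) | ([]<>(b -> ~b) -> <>(b -> ~b))):
1. ~(<>(~c -> b) | ([]<>(b -> ~b) -> <>(b -> ~b))), w0
2. ~<>(~c -> b), w0
3. ~([]<>(b -> ~b) -> <>(b -> ~b)), w0
4. []<>(b -> ~b), w0
5. ~<>(b -> ~b), w0
6. ~(~c -> b), w0
7. ~c, w0
8. ~b, w0
9. <>(b -> ~b), w0
10. ~(b -> ~b), w0
11. b, w0
Accessibility: w0Rw0
Branch closes: b and ~b both at w0.
All branches of the negation close; one closing branch shown above.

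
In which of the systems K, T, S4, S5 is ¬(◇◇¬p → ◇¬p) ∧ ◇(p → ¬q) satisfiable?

T-tableau for the formula:
1. ¬(◇◇¬p → ◇¬p) ∧ ◇(p → ¬q), w0
2. ¬(◇◇¬p → ◇¬p), w0   [∧-rule on 1]
3. ◇(p → ¬q), w0   [∧-rule on 1]
4. ◇◇¬p, w0   [¬→-rule on 2]
5. ¬◇¬p, w0   [¬→-rule on 2]
6. p, w0   [¬◇-rule on 5 via w0Rw0]
7. p → ¬q, w1   [◇-rule on 3: fresh world w1, w0Rw1]
8. p, w1   [¬◇-rule on 5 via w0Rw1]
9. ¬q, w1   [→-rule on 7 (branches; this branch)]
10. ◇¬p, w2   [◇-rule on 4: fresh world w2, w0Rw2]
11. p, w2   [¬◇-rule on 5 via w0Rw2]
12. ¬p, w3   [◇-rule on 10: fresh world w3, w2Rw3]
Accessibility: w0Rw0, w0Rw1, w0Rw2, w1Rw1, w2Rw2, w2Rw3, w3Rw3
Complete open branch: satisfiable in T, hence also in K (this T-model is also a K-model).
S4-tableau for the formula:
1. ¬(◇◇¬p → ◇¬p) ∧ ◇(p → ¬q), w0
2. ¬(◇◇¬p → ◇¬p), w0   [∧-rule on 1]
3. ◇(p → ¬q), w0   [∧-rule on 1]
4. ◇◇¬p, w0   [¬→-rule on 2]
5. ¬◇¬p, w0   [¬→-rule on 2]
6. p, w0   [¬◇-rule on 5 via w0Rw0]
7. p → ¬q, w1   [◇-rule on 3: fresh world w1, w0Rw1]
8. p, w1   [¬◇-rule on 5 via w0Rw1]
9. ¬q, w1   [→-rule on 7 (branches; this branch)]
10. ◇¬p, w2   [◇-rule on 4: fresh world w2, w0Rw2]
11. p, w2   [¬◇-rule on 5 via w0Rw2]
12. ¬p, w3   [◇-rule on 10: fresh world w3, w2Rw3]
13. p, w3   [¬◇-rule on 5 via w0Rw3]
Accessibility: w0Rw0, w0Rw1, w0Rw2, w0Rw3, w1Rw1, w2Rw2, w2Rw3, w3Rw3
Branch closes: p and ¬p both at w3.
Every branch closes (one shown): unsatisfiable in S4, hence also in S5 (every S5-frame is an S4-frame).

K, T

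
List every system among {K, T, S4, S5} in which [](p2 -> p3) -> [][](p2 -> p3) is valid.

S4, S5

S4-tableau for the negation ~([](p2 -> p3) -> [][](p2 -> p3)):
1. ~([](p2 -> p3) -> [][](p2 -> p3)), u
2. [](p2 -> p3), u   [~->-rule on 1]
3. ~[][](p2 -> p3), u   [~->-rule on 1]
4. p2 -> p3, u   [[]-rule on 2 via uRu]
5. p3, u   [->-rule on 4 (branches; this branch)]
6. ~[](p2 -> p3), v   [~[]-rule on 3: fresh world v, uRv]
7. p2 -> p3, v   [[]-rule on 2 via uRv]
8. p3, v   [->-rule on 7 (branches; this branch)]
9. ~(p2 -> p3), w   [~[]-rule on 6: fresh world w, vRw]
10. p2, w   [~->-rule on 9]
11. ~p3, w   [~->-rule on 9]
12. p2 -> p3, w   [[]-rule on 2 via uRw]
13. p3, w   [->-rule on 12 (branches; this branch)]
Accessibility: uRu, uRv, uRw, vRv, vRw, wRw
Branch closes: p3 and ~p3 both at w.
Every branch closes (one shown): valid in S4, hence also in S5 (every theorem of S4 is a theorem of S5).
T-tableau for the negation ~([](p2 -> p3) -> [][](p2 -> p3)):
1. ~([](p2 -> p3) -> [][](p2 -> p3)), u
2. [](p2 -> p3), u   [~->-rule on 1]
3. ~[][](p2 -> p3), u   [~->-rule on 1]
4. p2 -> p3, u   [[]-rule on 2 via uRu]
5. p3, u   [->-rule on 4 (branches; this branch)]
6. ~[](p2 -> p3), v   [~[]-rule on 3: fresh world v, uRv]
7. p2 -> p3, v   [[]-rule on 2 via uRv]
8. p3, v   [->-rule on 7 (branches; this branch)]
9. ~(p2 -> p3), w   [~[]-rule on 6: fresh world w, vRw]
10. p2, w   [~->-rule on 9]
11. ~p3, w   [~->-rule on 9]
Accessibility: uRu, uRv, vRv, vRw, wRw
Complete open branch: countermodel on a T-frame, so not valid in T, nor in K (the same frame is also a K-frame).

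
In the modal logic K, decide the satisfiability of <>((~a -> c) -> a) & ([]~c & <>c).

1. <>((~a -> c) -> a) & ([]~c & <>c), w0
2. <>((~a -> c) -> a), w0   [&-rule on 1]
3. []~c & <>c, w0   [&-rule on 1]
4. []~c, w0   [&-rule on 3]
5. <>c, w0   [&-rule on 3]
6. (~a -> c) -> a, w1   [<>-rule on 2: fresh world w1, w0Rw1]
7. ~c, w1   [[]-rule on 4 via w0Rw1]
8. ~(~a -> c), w1   [->-rule on 6 (branches; this branch)]
9. ~a, w1   [~->-rule on 8]
10. c, w2   [<>-rule on 5: fresh world w2, w0Rw2]
11. ~c, w2   [[]-rule on 4 via w0Rw2]
Accessibility: w0Rw1, w0Rw2
Branch closes: c and ~c both at w2.
Every branch closes; the branch above is one of them.

No, unsatisfiable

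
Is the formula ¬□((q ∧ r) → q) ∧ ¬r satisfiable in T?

1. ¬□((q ∧ r) → q) ∧ ¬r, 0
2. ¬□((q ∧ r) → q), 0   [∧-rule on 1]
3. ¬r, 0   [∧-rule on 1]
4. ¬((q ∧ r) → q), 1   [¬□-rule on 2: fresh world 1, 0R1]
5. q ∧ r, 1   [¬→-rule on 4]
6. ¬q, 1   [¬→-rule on 4]
7. q, 1   [∧-rule on 5]
8. r, 1   [∧-rule on 5]
Accessibility: 0R0, 0R1, 1R1
Branch closes: q and ¬q both at 1.
Every branch closes; the branch above is one of them.

Unsatisfiable (every branch closes)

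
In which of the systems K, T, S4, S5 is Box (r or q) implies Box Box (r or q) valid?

T-tableau for the negation not (Box (r or q) implies Box Box (r or q)):
1. not (Box (r or q) implies Box Box (r or q)), 0
2. Box (r or q), 0
3. not Box Box (r or q), 0
4. r or q, 0
5. q, 0
6. not Box (r or q), 1
7. r or q, 1
8. q, 1
9. not (r or q), 2
10. not r, 2
11. not q, 2
Accessibility: 0R0, 0R1, 1R1, 1R2, 2R2
Complete open branch: countermodel on a T-frame, so not valid in T, nor in K (the same frame is also a K-frame).
S4-tableau for the negation not (Box (r or q) implies Box Box (r or q)):
1. not (Box (r or q) implies Box Box (r or q)), 0
2. Box (r or q), 0
3. not Box Box (r or q), 0
4. r or q, 0
5. q, 0
6. not Box (r or q), 1
7. r or q, 1
8. q, 1
9. not (r or q), 2
10. not r, 2
11. not q, 2
12. r or q, 2
13. q, 2
Accessibility: 0R0, 0R1, 0R2, 1R1, 1R2, 2R2
Branch closes: q and not q both at 2.
Every branch closes (one shown): valid in S4, hence also in S5 (every theorem of S4 is a theorem of S5).

S4, S5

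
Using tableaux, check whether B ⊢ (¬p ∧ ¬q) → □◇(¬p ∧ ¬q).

Valid in B

Tableau for the negation ¬((¬p ∧ ¬q) → □◇(¬p ∧ ¬q)):
1. ¬((¬p ∧ ¬q) → □◇(¬p ∧ ¬q)), w0
2. ¬p ∧ ¬q, w0
3. ¬□◇(¬p ∧ ¬q), w0
4. ¬p, w0
5. ¬q, w0
6. ¬◇(¬p ∧ ¬q), w1
7. ¬(¬p ∧ ¬q), w0
8. ¬(¬p ∧ ¬q), w1
9. q, w0
Accessibility: w0Rw0, w0Rw1, w1Rw0, w1Rw1
Branch closes: q and ¬q both at w0.
Every branch of the negation's tableau closes; the branch above is one of them.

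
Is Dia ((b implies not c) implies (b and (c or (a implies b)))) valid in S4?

Tableau for the negation not Dia ((b implies not c) implies (b and (c or (a implies b)))):
1. not Dia ((b implies not c) implies (b and (c or (a implies b)))), w0
2. not ((b implies not c) implies (b and (c or (a implies b)))), w0
3. b implies not c, w0
4. not (b and (c or (a implies b))), w0
5. not c, w0
6. not (c or (a implies b)), w0
7. not (a implies b), w0
8. a, w0
9. not b, w0
Accessibility: w0Rw0
The negation has an open branch (countermodel exists).

No, not valid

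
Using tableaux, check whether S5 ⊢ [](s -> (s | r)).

Tableau for the negation ~[](s -> (s | r)):
1. ~[](s -> (s | r)), u
2. ~(s -> (s | r)), v   [~[]-rule on 1: fresh world v, uRv]
3. s, v   [~->-rule on 2]
4. ~(s | r), v   [~->-rule on 2]
5. ~s, v   [~|-rule on 4]
6. ~r, v   [~|-rule on 4]
Accessibility: uRu, uRv, vRu, vRv
Branch closes: s and ~s both at v.
Every branch of the negation's tableau closes; the branch above is one of them.

Valid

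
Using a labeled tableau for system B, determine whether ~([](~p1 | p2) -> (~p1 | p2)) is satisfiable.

1. ~([](~p1 | p2) -> (~p1 | p2)), u
2. [](~p1 | p2), u   [~->-rule on 1]
3. ~(~p1 | p2), u   [~->-rule on 1]
4. p1, u   [~|-rule on 3]
5. ~p2, u   [~|-rule on 3]
6. ~p1 | p2, u   [[]-rule on 2 via uRu]
7. p2, u   [|-rule on 6 (branches; this branch)]
Accessibility: uRu
Branch closes: p2 and ~p2 both at u.
Every branch closes; the branch above is one of them.

No, unsatisfiable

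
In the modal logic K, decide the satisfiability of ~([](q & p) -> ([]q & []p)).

Unsatisfiable

1. ~([](q & p) -> ([]q & []p)), w0
2. [](q & p), w0
3. ~([]q & []p), w0
4. ~[]p, w0
5. ~p, w1
6. q & p, w1
7. q, w1
8. p, w1
Accessibility: w0Rw1
Branch closes: p and ~p both at w1.
Every branch closes; the branch above is one of them.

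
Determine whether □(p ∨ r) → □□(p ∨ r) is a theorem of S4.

Valid

Tableau for the negation ¬(□(p ∨ r) → □□(p ∨ r)):
1. ¬(□(p ∨ r) → □□(p ∨ r)), 0
2. □(p ∨ r), 0
3. ¬□□(p ∨ r), 0
4. p ∨ r, 0
5. r, 0
6. ¬□(p ∨ r), 1
7. p ∨ r, 1
8. r, 1
9. ¬(p ∨ r), 2
10. ¬p, 2
11. ¬r, 2
12. p ∨ r, 2
13. r, 2
Accessibility: 0R0, 0R1, 0R2, 1R1, 1R2, 2R2
Branch closes: r and ¬r both at 2.
Every branch of the negation's tableau closes; the branch above is one of them.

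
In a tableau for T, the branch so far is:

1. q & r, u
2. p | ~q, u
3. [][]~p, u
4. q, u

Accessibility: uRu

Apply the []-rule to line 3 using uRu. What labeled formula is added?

[]~p, u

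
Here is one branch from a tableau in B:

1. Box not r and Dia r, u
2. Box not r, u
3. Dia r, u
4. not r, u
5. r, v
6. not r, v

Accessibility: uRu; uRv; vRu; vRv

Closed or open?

Both r and not r appear at v.

Closed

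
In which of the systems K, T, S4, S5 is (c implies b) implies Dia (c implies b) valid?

T-tableau for the negation not ((c implies b) implies Dia (c implies b)):
1. not ((c implies b) implies Dia (c implies b)), w0
2. c implies b, w0
3. not Dia (c implies b), w0
4. not (c implies b), w0
5. c, w0
6. not b, w0
7. b, w0
Accessibility: w0Rw0
Branch closes: b and not b both at w0.
Every branch closes (one shown): valid in T, hence also in S4, S5 (every theorem of T is a theorem of S4 and S5).
K-tableau for the negation not ((c implies b) implies Dia (c implies b)):
1. not ((c implies b) implies Dia (c implies b)), w0
2. c implies b, w0
3. not Dia (c implies b), w0
4. b, w0
Complete open branch: countermodel on a K-frame, so not valid in K.

T, S4, S5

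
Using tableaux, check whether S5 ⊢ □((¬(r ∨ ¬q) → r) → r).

Tableau for the negation ¬□((¬(r ∨ ¬q) → r) → r):
1. ¬□((¬(r ∨ ¬q) → r) → r), 0
2. ¬((¬(r ∨ ¬q) → r) → r), 1
3. ¬(r ∨ ¬q) → r, 1
4. ¬r, 1
5. r ∨ ¬q, 1
6. ¬q, 1
Accessibility: 0R0, 0R1, 1R0, 1R1
The negation has an open branch (countermodel exists).

Invalid (countermodel exists)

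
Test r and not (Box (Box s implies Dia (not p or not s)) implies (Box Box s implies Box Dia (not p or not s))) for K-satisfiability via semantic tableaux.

1. r and not (Box (Box s implies Dia (not p or not s)) implies (Box Box s implies Box Dia (not p or not s))), u
2. r, u
3. not (Box (Box s implies Dia (not p or not s)) implies (Box Box s implies Box Dia (not p or not s))), u
4. Box (Box s implies Dia (not p or not s)), u
5. not (Box Box s implies Box Dia (not p or not s)), u
6. Box Box s, u
7. not Box Dia (not p or not s), u
8. not Dia (not p or not s), v
9. Box s implies Dia (not p or not s), v
10. Box s, v
11. Dia (not p or not s), v
12. not p or not s, w
13. not (not p or not s), w
14. p, w
15. s, w
16. not s, w
Accessibility: uRv, vRw
Branch closes: s and not s both at w.
Every branch closes; the branch above is one of them.

Unsatisfiable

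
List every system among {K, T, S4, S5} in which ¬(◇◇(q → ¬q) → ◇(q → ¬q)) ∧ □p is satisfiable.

S4-tableau for the formula:
1. ¬(◇◇(q → ¬q) → ◇(q → ¬q)) ∧ □p, 0
2. ¬(◇◇(q → ¬q) → ◇(q → ¬q)), 0   [∧-rule on 1]
3. □p, 0   [∧-rule on 1]
4. ◇◇(q → ¬q), 0   [¬→-rule on 2]
5. ¬◇(q → ¬q), 0   [¬→-rule on 2]
6. p, 0   [□-rule on 3 via 0R0]
7. ¬(q → ¬q), 0   [¬◇-rule on 5 via 0R0]
8. q, 0   [¬→-rule on 7]
9. ◇(q → ¬q), 1   [◇-rule on 4: fresh world 1, 0R1]
10. p, 1   [□-rule on 3 via 0R1]
11. ¬(q → ¬q), 1   [¬◇-rule on 5 via 0R1]
12. q, 1   [¬→-rule on 11]
13. q → ¬q, 2   [◇-rule on 9: fresh world 2, 1R2]
14. p, 2   [□-rule on 3 via 0R2]
15. ¬(q → ¬q), 2   [¬◇-rule on 5 via 0R2]
16. q, 2   [¬→-rule on 15]
17. ¬q, 2   [→-rule on 13 (branches; this branch)]
Accessibility: 0R0, 0R1, 0R2, 1R1, 1R2, 2R2
Branch closes: q and ¬q both at 2.
Every branch closes (one shown): unsatisfiable in S4, hence also in S5 (every S5-frame is an S4-frame).
T-tableau for the formula:
1. ¬(◇◇(q → ¬q) → ◇(q → ¬q)) ∧ □p, 0
2. ¬(◇◇(q → ¬q) → ◇(q → ¬q)), 0   [∧-rule on 1]
3. □p, 0   [∧-rule on 1]
4. ◇◇(q → ¬q), 0   [¬→-rule on 2]
5. ¬◇(q → ¬q), 0   [¬→-rule on 2]
6. p, 0   [□-rule on 3 via 0R0]
7. ¬(q → ¬q), 0   [¬◇-rule on 5 via 0R0]
8. q, 0   [¬→-rule on 7]
9. ◇(q → ¬q), 1   [◇-rule on 4: fresh world 1, 0R1]
10. p, 1   [□-rule on 3 via 0R1]
11. ¬(q → ¬q), 1   [¬◇-rule on 5 via 0R1]
12. q, 1   [¬→-rule on 11]
13. q → ¬q, 2   [◇-rule on 9: fresh world 2, 1R2]
14. ¬q, 2   [→-rule on 13 (branches; this branch)]
Accessibility: 0R0, 0R1, 1R1, 1R2, 2R2
Complete open branch: satisfiable in T, hence also in K (this T-model is also a K-model).

K, T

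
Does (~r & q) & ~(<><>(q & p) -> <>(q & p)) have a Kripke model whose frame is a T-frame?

1. (~r & q) & ~(<><>(q & p) -> <>(q & p)), u
2. ~r & q, u
3. ~(<><>(q & p) -> <>(q & p)), u
4. ~r, u
5. q, u
6. <><>(q & p), u
7. ~<>(q & p), u
8. ~(q & p), u
9. ~p, u
10. <>(q & p), v
11. ~(q & p), v
12. ~p, v
13. q & p, w
14. q, w
15. p, w
Accessibility: uRu, uRv, vRv, vRw, wRw

Satisfiable (open branch found)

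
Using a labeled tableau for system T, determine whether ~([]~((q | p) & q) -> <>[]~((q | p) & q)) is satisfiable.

No, unsatisfiable

1. ~([]~((q | p) & q) -> <>[]~((q | p) & q)), u
2. []~((q | p) & q), u   [~->-rule on 1]
3. ~<>[]~((q | p) & q), u   [~->-rule on 1]
4. ~((q | p) & q), u   [[]-rule on 2 via uRu]
5. ~[]~((q | p) & q), u   [~<>-rule on 3 via uRu]
6. ~(q | p), u   [~&-rule on 4 (branches; this branch)]
7. ~q, u   [~|-rule on 6]
8. ~p, u   [~|-rule on 6]
9. (q | p) & q, v   [~[]-rule on 5: fresh world v, uRv]
10. q | p, v   [&-rule on 9]
11. q, v   [&-rule on 9]
12. ~((q | p) & q), v   [[]-rule on 2 via uRv]
13. ~[]~((q | p) & q), v   [~<>-rule on 3 via uRv]
14. p, v   [|-rule on 10 (branches; this branch)]
15. ~(q | p), v   [~&-rule on 12 (branches; this branch)]
16. ~q, v   [~|-rule on 15]
17. ~p, v   [~|-rule on 15]
Accessibility: uRu, uRv, vRv
Branch closes: q and ~q both at v.
All branches of the tableau close; one closing branch shown above.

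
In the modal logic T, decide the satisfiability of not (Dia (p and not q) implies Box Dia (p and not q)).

Yes, satisfiable

1. not (Dia (p and not q) implies Box Dia (p and not q)), 0
2. Dia (p and not q), 0   [neg-implies-rule on 1]
3. not Box Dia (p and not q), 0   [neg-implies-rule on 1]
4. p and not q, 1   [Dia-rule on 2: fresh world 1, 0R1]
5. p, 1   [and-rule on 4]
6. not q, 1   [and-rule on 4]
7. not Dia (p and not q), 2   [neg-Box-rule on 3: fresh world 2, 0R2]
8. not (p and not q), 2   [neg-Dia-rule on 7 via 2R2]
9. q, 2   [neg-and-rule on 8 (branches; this branch)]
Accessibility: 0R0, 0R1, 0R2, 1R1, 2R2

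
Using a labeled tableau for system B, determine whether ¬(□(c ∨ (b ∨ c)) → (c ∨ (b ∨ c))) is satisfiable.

Unsatisfiable

1. ¬(□(c ∨ (b ∨ c)) → (c ∨ (b ∨ c))), 0
2. □(c ∨ (b ∨ c)), 0   [¬→-rule on 1]
3. ¬(c ∨ (b ∨ c)), 0   [¬→-rule on 1]
4. ¬c, 0   [¬∨-rule on 3]
5. ¬(b ∨ c), 0   [¬∨-rule on 3]
6. ¬b, 0   [¬∨-rule on 5]
7. c ∨ (b ∨ c), 0   [□-rule on 2 via 0R0]
8. b ∨ c, 0   [∨-rule on 7 (branches; this branch)]
9. c, 0   [∨-rule on 8 (branches; this branch)]
Accessibility: 0R0
Branch closes: c and ¬c both at 0.
(One branch shown.) All branches close.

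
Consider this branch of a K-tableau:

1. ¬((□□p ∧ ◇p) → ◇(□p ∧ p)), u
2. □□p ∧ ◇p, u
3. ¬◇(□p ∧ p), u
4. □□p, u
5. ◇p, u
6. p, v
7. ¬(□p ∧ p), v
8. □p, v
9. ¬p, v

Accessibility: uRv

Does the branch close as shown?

Closed

Both p and ¬p appear at v.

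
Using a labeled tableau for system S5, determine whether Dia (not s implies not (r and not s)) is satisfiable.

Satisfiable

1. Dia (not s implies not (r and not s)), w0
2. not s implies not (r and not s), w1
3. not (r and not s), w1
4. s, w1
Accessibility: w0Rw0, w0Rw1, w1Rw0, w1Rw1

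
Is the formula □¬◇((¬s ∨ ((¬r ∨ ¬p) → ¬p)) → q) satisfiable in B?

1. □¬◇((¬s ∨ ((¬r ∨ ¬p) → ¬p)) → q), w0
2. ¬◇((¬s ∨ ((¬r ∨ ¬p) → ¬p)) → q), w0
3. ¬((¬s ∨ ((¬r ∨ ¬p) → ¬p)) → q), w0
4. ¬s ∨ ((¬r ∨ ¬p) → ¬p), w0
5. ¬q, w0
6. (¬r ∨ ¬p) → ¬p, w0
7. ¬p, w0
Accessibility: w0Rw0

Satisfiable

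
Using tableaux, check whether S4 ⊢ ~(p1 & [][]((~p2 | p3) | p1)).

Tableau for the negation p1 & [][]((~p2 | p3) | p1):
1. p1 & [][]((~p2 | p3) | p1), w0
2. p1, w0
3. [][]((~p2 | p3) | p1), w0
4. []((~p2 | p3) | p1), w0
5. (~p2 | p3) | p1, w0
Accessibility: w0Rw0
The negation has an open branch (countermodel exists).

Not valid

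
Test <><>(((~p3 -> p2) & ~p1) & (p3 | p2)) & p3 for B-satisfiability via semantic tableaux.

Satisfiable

1. <><>(((~p3 -> p2) & ~p1) & (p3 | p2)) & p3, w0
2. <><>(((~p3 -> p2) & ~p1) & (p3 | p2)), w0
3. p3, w0
4. <>(((~p3 -> p2) & ~p1) & (p3 | p2)), w1
5. ((~p3 -> p2) & ~p1) & (p3 | p2), w2
6. (~p3 -> p2) & ~p1, w2
7. p3 | p2, w2
8. ~p3 -> p2, w2
9. ~p1, w2
10. p2, w2
Accessibility: w0Rw0, w0Rw1, w1Rw0, w1Rw1, w1Rw2, w2Rw1, w2Rw2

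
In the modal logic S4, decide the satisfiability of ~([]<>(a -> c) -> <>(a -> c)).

1. ~([]<>(a -> c) -> <>(a -> c)), u
2. []<>(a -> c), u   [~->-rule on 1]
3. ~<>(a -> c), u   [~->-rule on 1]
4. <>(a -> c), u   [[]-rule on 2 via uRu]
5. ~(a -> c), u   [~<>-rule on 3 via uRu]
6. a, u   [~->-rule on 5]
7. ~c, u   [~->-rule on 5]
8. a -> c, v   [<>-rule on 4: fresh world v, uRv]
9. <>(a -> c), v   [[]-rule on 2 via uRv]
10. ~(a -> c), v   [~<>-rule on 3 via uRv]
11. a, v   [~->-rule on 10]
12. ~c, v   [~->-rule on 10]
13. c, v   [->-rule on 8 (branches; this branch)]
Accessibility: uRu, uRv, vRv
Branch closes: c and ~c both at v.
(One branch shown.) All branches close.

Unsatisfiable (every branch closes)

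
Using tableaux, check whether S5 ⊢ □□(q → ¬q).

Tableau for the negation ¬□□(q → ¬q):
1. ¬□□(q → ¬q), u
2. ¬□(q → ¬q), v
3. ¬(q → ¬q), w
4. q, w
Accessibility: uRu, uRv, uRw, vRu, vRv, vRw, wRu, wRv, wRw
The negation has an open branch (countermodel exists).

Invalid (countermodel exists)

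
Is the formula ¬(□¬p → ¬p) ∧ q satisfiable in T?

Unsatisfiable (every branch closes)

1. ¬(□¬p → ¬p) ∧ q, w0
2. ¬(□¬p → ¬p), w0
3. q, w0
4. □¬p, w0
5. p, w0
6. ¬p, w0
Accessibility: w0Rw0
Branch closes: p and ¬p both at w0.
Every branch closes; the branch above is one of them.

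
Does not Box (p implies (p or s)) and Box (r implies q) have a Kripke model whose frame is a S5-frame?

Unsatisfiable (every branch closes)

1. not Box (p implies (p or s)) and Box (r implies q), w0
2. not Box (p implies (p or s)), w0   [and-rule on 1]
3. Box (r implies q), w0   [and-rule on 1]
4. r implies q, w0   [Box-rule on 3 via w0Rw0]
5. q, w0   [implies-rule on 4 (branches; this branch)]
6. not (p implies (p or s)), w1   [neg-Box-rule on 2: fresh world w1, w0Rw1]
7. p, w1   [neg-implies-rule on 6]
8. not (p or s), w1   [neg-implies-rule on 6]
9. not p, w1   [neg-or-rule on 8]
10. not s, w1   [neg-or-rule on 8]
Accessibility: w0Rw0, w0Rw1, w1Rw0, w1Rw1
Branch closes: p and not p both at w1.
(One branch shown.) All branches close.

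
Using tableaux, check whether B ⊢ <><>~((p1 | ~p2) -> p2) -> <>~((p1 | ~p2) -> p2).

Tableau for the negation ~(<><>~((p1 | ~p2) -> p2) -> <>~((p1 | ~p2) -> p2)):
1. ~(<><>~((p1 | ~p2) -> p2) -> <>~((p1 | ~p2) -> p2)), w0
2. <><>~((p1 | ~p2) -> p2), w0
3. ~<>~((p1 | ~p2) -> p2), w0
4. (p1 | ~p2) -> p2, w0
5. p2, w0
6. <>~((p1 | ~p2) -> p2), w1
7. (p1 | ~p2) -> p2, w1
8. p2, w1
9. ~((p1 | ~p2) -> p2), w2
10. p1 | ~p2, w2
11. ~p2, w2
Accessibility: w0Rw0, w0Rw1, w1Rw0, w1Rw1, w1Rw2, w2Rw1, w2Rw2
The negation has an open branch (countermodel exists).

Not valid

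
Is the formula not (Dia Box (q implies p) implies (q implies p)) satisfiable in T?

Satisfiable (open branch found)

1. not (Dia Box (q implies p) implies (q implies p)), w0
2. Dia Box (q implies p), w0
3. not (q implies p), w0
4. q, w0
5. not p, w0
6. Box (q implies p), w1
7. q implies p, w1
8. p, w1
Accessibility: w0Rw0, w0Rw1, w1Rw1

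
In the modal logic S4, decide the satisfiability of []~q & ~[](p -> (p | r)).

1. []~q & ~[](p -> (p | r)), w0
2. []~q, w0
3. ~[](p -> (p | r)), w0
4. ~q, w0
5. ~(p -> (p | r)), w1
6. p, w1
7. ~(p | r), w1
8. ~p, w1
9. ~r, w1
Accessibility: w0Rw0, w0Rw1, w1Rw1
Branch closes: p and ~p both at w1.
All branches of the tableau close; one closing branch shown above.

Unsatisfiable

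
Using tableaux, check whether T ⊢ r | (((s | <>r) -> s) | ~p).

No, not valid

Tableau for the negation ~(r | (((s | <>r) -> s) | ~p)):
1. ~(r | (((s | <>r) -> s) | ~p)), 0
2. ~r, 0
3. ~(((s | <>r) -> s) | ~p), 0
4. ~((s | <>r) -> s), 0
5. p, 0
6. s | <>r, 0
7. ~s, 0
8. <>r, 0
9. r, 1
Accessibility: 0R0, 0R1, 1R1
The negation has an open branch (countermodel exists).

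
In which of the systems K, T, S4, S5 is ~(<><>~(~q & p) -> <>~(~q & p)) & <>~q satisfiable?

K, T

S4-tableau for the formula:
1. ~(<><>~(~q & p) -> <>~(~q & p)) & <>~q, w0
2. ~(<><>~(~q & p) -> <>~(~q & p)), w0
3. <>~q, w0
4. <><>~(~q & p), w0
5. ~<>~(~q & p), w0
6. ~q & p, w0
7. ~q, w0
8. p, w0
9. ~q, w1
10. ~q & p, w1
11. p, w1
12. <>~(~q & p), w2
13. ~q & p, w2
14. ~q, w2
15. p, w2
16. ~(~q & p), w3
17. ~q & p, w3
18. ~q, w3
19. p, w3
20. ~p, w3
Accessibility: w0Rw0, w0Rw1, w0Rw2, w0Rw3, w1Rw1, w2Rw2, w2Rw3, w3Rw3
Branch closes: p and ~p both at w3.
Every branch closes (one shown): unsatisfiable in S4, hence also in S5 (every S5-frame is an S4-frame).
T-tableau for the formula:
1. ~(<><>~(~q & p) -> <>~(~q & p)) & <>~q, w0
2. ~(<><>~(~q & p) -> <>~(~q & p)), w0
3. <>~q, w0
4. <><>~(~q & p), w0
5. ~<>~(~q & p), w0
6. ~q & p, w0
7. ~q, w0
8. p, w0
9. ~q, w1
10. ~q & p, w1
11. p, w1
12. <>~(~q & p), w2
13. ~q & p, w2
14. ~q, w2
15. p, w2
16. ~(~q & p), w3
17. ~p, w3
Accessibility: w0Rw0, w0Rw1, w0Rw2, w1Rw1, w2Rw2, w2Rw3, w3Rw3
Complete open branch: satisfiable in T, hence also in K (this T-model is also a K-model).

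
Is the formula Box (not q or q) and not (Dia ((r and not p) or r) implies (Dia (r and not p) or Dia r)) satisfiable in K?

Unsatisfiable

1. Box (not q or q) and not (Dia ((r and not p) or r) implies (Dia (r and not p) or Dia r)), 0
2. Box (not q or q), 0   [and-rule on 1]
3. not (Dia ((r and not p) or r) implies (Dia (r and not p) or Dia r)), 0   [and-rule on 1]
4. Dia ((r and not p) or r), 0   [neg-implies-rule on 3]
5. not (Dia (r and not p) or Dia r), 0   [neg-implies-rule on 3]
6. not Dia (r and not p), 0   [neg-or-rule on 5]
7. not Dia r, 0   [neg-or-rule on 5]
8. (r and not p) or r, 1   [Dia-rule on 4: fresh world 1, 0R1]
9. not q or q, 1   [Box-rule on 2 via 0R1]
10. not (r and not p), 1   [neg-Dia-rule on 6 via 0R1]
11. not r, 1   [neg-Dia-rule on 7 via 0R1]
12. r and not p, 1   [or-rule on 8 (branches; this branch)]
13. r, 1   [and-rule on 12]
14. not p, 1   [and-rule on 12]
Accessibility: 0R1
Branch closes: r and not r both at 1.
All branches of the tableau close; one closing branch shown above.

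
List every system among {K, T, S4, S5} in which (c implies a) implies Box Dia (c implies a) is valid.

S4-tableau for the negation not ((c implies a) implies Box Dia (c implies a)):
1. not ((c implies a) implies Box Dia (c implies a)), w0
2. c implies a, w0
3. not Box Dia (c implies a), w0
4. a, w0
5. not Dia (c implies a), w1
6. not (c implies a), w1
7. c, w1
8. not a, w1
Accessibility: w0Rw0, w0Rw1, w1Rw1
Complete open branch: countermodel on an S4-frame, so not valid in S4, nor in K, T (the same frame is also a K-frame and a T-frame).
S5-tableau for the negation not ((c implies a) implies Box Dia (c implies a)):
1. not ((c implies a) implies Box Dia (c implies a)), w0
2. c implies a, w0
3. not Box Dia (c implies a), w0
4. a, w0
5. not Dia (c implies a), w1
6. not (c implies a), w0
7. c, w0
8. not a, w0
Accessibility: w0Rw0, w0Rw1, w1Rw0, w1Rw1
Branch closes: a and not a both at w0.
Every branch closes (one shown): valid in S5.

S5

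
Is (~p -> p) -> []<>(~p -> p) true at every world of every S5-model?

Tableau for the negation ~((~p -> p) -> []<>(~p -> p)):
1. ~((~p -> p) -> []<>(~p -> p)), 0
2. ~p -> p, 0
3. ~[]<>(~p -> p), 0
4. p, 0
5. ~<>(~p -> p), 1
6. ~(~p -> p), 0
7. ~p, 0
Accessibility: 0R0, 0R1, 1R0, 1R1
Branch closes: p and ~p both at 0.
Every branch of the negation's tableau closes; the branch above is one of them.

Valid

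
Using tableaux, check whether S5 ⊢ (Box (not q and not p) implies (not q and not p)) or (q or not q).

Yes, valid

Tableau for the negation not ((Box (not q and not p) implies (not q and not p)) or (q or not q)):
1. not ((Box (not q and not p) implies (not q and not p)) or (q or not q)), u
2. not (Box (not q and not p) implies (not q and not p)), u
3. not (q or not q), u
4. Box (not q and not p), u
5. not (not q and not p), u
6. not q, u
7. q, u
Accessibility: uRu
Branch closes: q and not q both at u.
Every branch of the negation's tableau closes; the branch above is one of them.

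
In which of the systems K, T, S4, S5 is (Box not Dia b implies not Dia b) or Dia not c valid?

T, S4, S5

T-tableau for the negation not ((Box not Dia b implies not Dia b) or Dia not c):
1. not ((Box not Dia b implies not Dia b) or Dia not c), u
2. not (Box not Dia b implies not Dia b), u   [neg-or-rule on 1]
3. not Dia not c, u   [neg-or-rule on 1]
4. Box not Dia b, u   [neg-implies-rule on 2]
5. Dia b, u   [neg-implies-rule on 2]
6. c, u   [neg-Dia-rule on 3 via uRu]
7. not Dia b, u   [Box-rule on 4 via uRu]
8. not b, u   [neg-Dia-rule on 7 via uRu]
9. b, v   [Dia-rule on 5: fresh world v, uRv]
10. c, v   [neg-Dia-rule on 3 via uRv]
11. not Dia b, v   [Box-rule on 4 via uRv]
12. not b, v   [neg-Dia-rule on 7 via uRv]
Accessibility: uRu, uRv, vRv
Branch closes: b and not b both at v.
Every branch closes (one shown): valid in T, hence also in S4, S5 (every theorem of T is a theorem of S4 and S5).
K-tableau for the negation not ((Box not Dia b implies not Dia b) or Dia not c):
1. not ((Box not Dia b implies not Dia b) or Dia not c), u
2. not (Box not Dia b implies not Dia b), u   [neg-or-rule on 1]
3. not Dia not c, u   [neg-or-rule on 1]
4. Box not Dia b, u   [neg-implies-rule on 2]
5. Dia b, u   [neg-implies-rule on 2]
6. b, v   [Dia-rule on 5: fresh world v, uRv]
7. c, v   [neg-Dia-rule on 3 via uRv]
8. not Dia b, v   [Box-rule on 4 via uRv]
Accessibility: uRv
Complete open branch: countermodel on a K-frame, so not valid in K.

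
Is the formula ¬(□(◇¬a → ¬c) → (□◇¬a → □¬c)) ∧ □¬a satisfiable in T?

1. ¬(□(◇¬a → ¬c) → (□◇¬a → □¬c)) ∧ □¬a, w0
2. ¬(□(◇¬a → ¬c) → (□◇¬a → □¬c)), w0   [∧-rule on 1]
3. □¬a, w0   [∧-rule on 1]
4. □(◇¬a → ¬c), w0   [¬→-rule on 2]
5. ¬(□◇¬a → □¬c), w0   [¬→-rule on 2]
6. □◇¬a, w0   [¬→-rule on 5]
7. ¬□¬c, w0   [¬→-rule on 5]
8. ¬a, w0   [□-rule on 3 via w0Rw0]
9. ◇¬a → ¬c, w0   [□-rule on 4 via w0Rw0]
10. ◇¬a, w0   [□-rule on 6 via w0Rw0]
11. ¬c, w0   [→-rule on 9 (branches; this branch)]
12. c, w1   [¬□-rule on 7: fresh world w1, w0Rw1]
13. ¬a, w1   [□-rule on 3 via w0Rw1]
14. ◇¬a → ¬c, w1   [□-rule on 4 via w0Rw1]
15. ◇¬a, w1   [□-rule on 6 via w0Rw1]
16. ¬◇¬a, w1   [→-rule on 14 (branches; this branch)]
17. a, w1   [¬◇-rule on 16 via w1Rw1]
Accessibility: w0Rw0, w0Rw1, w1Rw1
Branch closes: a and ¬a both at w1.
Every branch closes; the branch above is one of them.

Unsatisfiable (every branch closes)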